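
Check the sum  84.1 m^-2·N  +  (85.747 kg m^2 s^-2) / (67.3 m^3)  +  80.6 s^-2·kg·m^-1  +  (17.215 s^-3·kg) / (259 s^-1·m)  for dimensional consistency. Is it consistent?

Reduce each to base SI dimensions:
  84.1 m^-2·N:  N·m⁻² = kg·m·s⁻²·m⁻² = kg·m⁻¹·s⁻²
  (85.747 kg m^2 s^-2) / (67.3 m^3):  [kg·m²·s⁻²] / [m³] = kg·m⁻¹·s⁻²
  80.6 s^-2·kg·m^-1:  kg·m⁻¹·s⁻²
  (17.215 s^-3·kg) / (259 s^-1·m):  [kg·s⁻³] / [m·s⁻¹] = kg·m⁻¹·s⁻²
Every term reduces to kg·m⁻¹·s⁻².

Yes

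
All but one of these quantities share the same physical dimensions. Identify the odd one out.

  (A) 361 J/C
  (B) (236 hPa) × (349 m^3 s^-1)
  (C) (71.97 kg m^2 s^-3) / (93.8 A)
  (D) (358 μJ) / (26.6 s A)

Expand each in SI base units:
  (A) J·C⁻¹ = N·m·(s·A)⁻¹ = kg·m²·s⁻³·A⁻¹
  (B) [kg·m⁻¹·s⁻²] · [m³·s⁻¹] = kg·m²·s⁻³
  (C) [kg·m²·s⁻³] / [A] = kg·m²·s⁻³·A⁻¹
  (D) [kg·m²·s⁻²] / [s·A] = kg·m²·s⁻³·A⁻¹
All reduce to kg·m²·s⁻³·A⁻¹ except (B), which is kg·m²·s⁻³.

(B)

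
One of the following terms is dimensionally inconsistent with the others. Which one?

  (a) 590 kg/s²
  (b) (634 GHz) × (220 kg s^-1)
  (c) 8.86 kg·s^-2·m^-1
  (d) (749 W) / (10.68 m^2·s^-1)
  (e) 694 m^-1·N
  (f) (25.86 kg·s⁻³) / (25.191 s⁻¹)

Dimensions:
  (a) kg·s⁻²
  (b) [s⁻¹] · [kg·s⁻¹] = kg·s⁻²
  (c) kg·m⁻¹·s⁻²
  (d) [kg·m²·s⁻³] / [m²·s⁻¹] = kg·s⁻²
  (e) N·m⁻¹ = kg·m·s⁻²·m⁻¹ = kg·s⁻²
  (f) [kg·s⁻³] / [s⁻¹] = kg·s⁻²
All reduce to kg·s⁻² except (c), which is kg·m⁻¹·s⁻².

(c)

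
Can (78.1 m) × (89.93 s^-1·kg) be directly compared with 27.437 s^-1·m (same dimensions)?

Work out the base dimensions of each:
  (78.1 m) × (89.93 s^-1·kg):  [m] · [kg·s⁻¹] = kg·m·s⁻¹
  27.437 s^-1·m:  m·s⁻¹
kg·m·s⁻¹ ≠ m·s⁻¹, so they cannot be added.

No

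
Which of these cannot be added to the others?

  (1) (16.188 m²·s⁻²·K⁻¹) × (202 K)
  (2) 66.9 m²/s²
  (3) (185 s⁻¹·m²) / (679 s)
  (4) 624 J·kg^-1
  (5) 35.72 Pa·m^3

Work out the base dimensions of each:
  (1) [m²·s⁻²·K⁻¹] · [K] = m²·s⁻²
  (2) m²·s⁻²
  (3) [m²·s⁻¹] / [s] = m²·s⁻²
  (4) J·kg⁻¹ = N·m·kg⁻¹ = m²·s⁻²
  (5) Pa·m³ = N·m⁻²·m³ = kg·m²·s⁻²
All reduce to m²·s⁻² except (5), which is kg·m²·s⁻².

(5)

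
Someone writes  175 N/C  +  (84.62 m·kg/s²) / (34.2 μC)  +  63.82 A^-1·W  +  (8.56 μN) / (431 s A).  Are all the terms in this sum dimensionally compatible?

No

Reduce each to base SI dimensions:
  175 N/C:  N·C⁻¹ = kg·m·s⁻²·(s·A)⁻¹ = kg·m·s⁻³·A⁻¹
  (84.62 m·kg/s²) / (34.2 μC):  [kg·m·s⁻²] / [s·A] = kg·m·s⁻³·A⁻¹
  63.82 A^-1·W:  W·A⁻¹ = J·s⁻¹·A⁻¹ = kg·m²·s⁻³·A⁻¹
  (8.56 μN) / (431 s A):  [kg·m·s⁻²] / [s·A] = kg·m·s⁻³·A⁻¹
The terms do not share a single dimension (kg·m²·s⁻³·A⁻¹ vs kg·m·s⁻³·A⁻¹).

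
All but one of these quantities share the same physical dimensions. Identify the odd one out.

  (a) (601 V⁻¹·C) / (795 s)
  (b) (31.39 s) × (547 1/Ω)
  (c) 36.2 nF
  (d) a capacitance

Reduce each to base SI dimensions:
  (a) [kg⁻¹·m⁻²·s⁴·A²] / [s] = kg⁻¹·m⁻²·s³·A²
  (b) [s] · [kg⁻¹·m⁻²·s³·A²] = kg⁻¹·m⁻²·s⁴·A²
  (c) F = C·V⁻¹ = kg⁻¹·m⁻²·s⁴·A²
  (d) [capacitance] = kg⁻¹·m⁻²·s⁴·A²
All reduce to kg⁻¹·m⁻²·s⁴·A² except (a), which is kg⁻¹·m⁻²·s³·A².

(a)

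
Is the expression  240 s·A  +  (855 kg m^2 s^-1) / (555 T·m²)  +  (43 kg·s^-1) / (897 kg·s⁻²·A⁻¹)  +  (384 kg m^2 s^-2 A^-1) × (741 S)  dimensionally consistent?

Yes

Reduce each to base SI dimensions:
  240 s·A:  A·s = s·A
  (855 kg m^2 s^-1) / (555 T·m²):  [kg·m²·s⁻¹] / [kg·m²·s⁻²·A⁻¹] = s·A
  (43 kg·s^-1) / (897 kg·s⁻²·A⁻¹):  [kg·s⁻¹] / [kg·s⁻²·A⁻¹] = s·A
  (384 kg m^2 s^-2 A^-1) × (741 S):  [kg·m²·s⁻²·A⁻¹] · [kg⁻¹·m⁻²·s³·A²] = s·A
Every term reduces to s·A.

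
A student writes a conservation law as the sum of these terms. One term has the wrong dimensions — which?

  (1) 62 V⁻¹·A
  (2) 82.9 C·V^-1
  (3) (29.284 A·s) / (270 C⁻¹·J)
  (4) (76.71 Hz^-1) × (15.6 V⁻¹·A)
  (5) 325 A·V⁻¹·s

(1)

In SI base units:
  (1) A·V⁻¹ = A·(J·C⁻¹)⁻¹ = kg⁻¹·m⁻²·s³·A²
  (2) C·V⁻¹ = s·A·(J·C⁻¹)⁻¹ = kg⁻¹·m⁻²·s⁴·A²
  (3) [s·A] / [kg·m²·s⁻³·A⁻¹] = kg⁻¹·m⁻²·s⁴·A²
  (4) [s] · [kg⁻¹·m⁻²·s³·A²] = kg⁻¹·m⁻²·s⁴·A²
  (5) A·s·V⁻¹ = A·s·(J·C⁻¹)⁻¹ = kg⁻¹·m⁻²·s⁴·A²
All reduce to kg⁻¹·m⁻²·s⁴·A² except (1), which is kg⁻¹·m⁻²·s³·A².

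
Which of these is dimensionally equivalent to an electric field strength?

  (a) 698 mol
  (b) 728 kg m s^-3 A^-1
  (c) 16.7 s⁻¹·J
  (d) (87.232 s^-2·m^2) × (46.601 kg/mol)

Reference: [electric field strength] = kg·m·s⁻³·A⁻¹.
Each option:
  (a) mol
  (b) kg·m·s⁻³·A⁻¹  ← same
  (c) J·s⁻¹ = N·m·s⁻¹ = kg·m²·s⁻³
  (d) [m²·s⁻²] · [kg·mol⁻¹] = kg·m²·s⁻²·mol⁻¹
Only (b) matches kg·m·s⁻³·A⁻¹.

(b)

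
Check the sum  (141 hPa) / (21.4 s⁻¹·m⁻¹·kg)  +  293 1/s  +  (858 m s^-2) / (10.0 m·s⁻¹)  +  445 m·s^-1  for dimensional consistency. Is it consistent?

Work out the base dimensions of each:
  (141 hPa) / (21.4 s⁻¹·m⁻¹·kg):  [kg·m⁻¹·s⁻²] / [kg·m⁻¹·s⁻¹] = s⁻¹
  293 1/s:  s⁻¹
  (858 m s^-2) / (10.0 m·s⁻¹):  [m·s⁻²] / [m·s⁻¹] = s⁻¹
  445 m·s^-1:  m·s⁻¹
The terms do not share a single dimension (m·s⁻¹ vs s⁻¹).

No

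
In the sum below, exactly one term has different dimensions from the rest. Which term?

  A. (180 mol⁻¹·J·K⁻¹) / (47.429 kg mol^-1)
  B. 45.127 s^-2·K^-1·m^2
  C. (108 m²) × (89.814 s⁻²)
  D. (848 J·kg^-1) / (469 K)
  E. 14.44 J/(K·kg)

Reduce each to base SI dimensions:
  A. [kg·m²·s⁻²·K⁻¹·mol⁻¹] / [kg·mol⁻¹] = m²·s⁻²·K⁻¹
  B. m²·s⁻²·K⁻¹
  C. [m²] · [s⁻²] = m²·s⁻²
  D. [m²·s⁻²] / [K] = m²·s⁻²·K⁻¹
  E. J·kg⁻¹·K⁻¹ = N·m·kg⁻¹·K⁻¹ = m²·s⁻²·K⁻¹
All reduce to m²·s⁻²·K⁻¹ except C., which is m²·s⁻².

C.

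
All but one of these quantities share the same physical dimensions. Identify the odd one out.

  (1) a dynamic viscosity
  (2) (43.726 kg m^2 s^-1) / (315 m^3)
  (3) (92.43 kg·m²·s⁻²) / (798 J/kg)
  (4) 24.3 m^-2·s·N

Work out the base dimensions of each:
  (1) [dynamic viscosity] = kg·m⁻¹·s⁻¹
  (2) [kg·m²·s⁻¹] / [m³] = kg·m⁻¹·s⁻¹
  (3) [kg·m²·s⁻²] / [m²·s⁻²] = kg
  (4) N·s·m⁻² = kg·m·s⁻²·s·m⁻² = kg·m⁻¹·s⁻¹
All reduce to kg·m⁻¹·s⁻¹ except (3), which is kg.

(3)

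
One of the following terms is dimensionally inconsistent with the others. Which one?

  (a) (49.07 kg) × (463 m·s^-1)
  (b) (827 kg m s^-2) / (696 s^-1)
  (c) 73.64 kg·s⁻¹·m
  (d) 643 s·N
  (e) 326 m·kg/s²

(e)

Expand each in SI base units:
  (a) [kg] · [m·s⁻¹] = kg·m·s⁻¹
  (b) [kg·m·s⁻²] / [s⁻¹] = kg·m·s⁻¹
  (c) kg·m·s⁻¹
  (d) N·s = kg·m·s⁻²·s = kg·m·s⁻¹
  (e) kg·m·s⁻²
All reduce to kg·m·s⁻¹ except (e), which is kg·m·s⁻².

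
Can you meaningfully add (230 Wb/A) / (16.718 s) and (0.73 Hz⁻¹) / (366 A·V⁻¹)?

No

Dimensions:
  (230 Wb/A) / (16.718 s):  [kg·m²·s⁻²·A⁻²] / [s] = kg·m²·s⁻³·A⁻²
  (0.73 Hz⁻¹) / (366 A·V⁻¹):  [s] / [kg⁻¹·m⁻²·s³·A²] = kg·m²·s⁻²·A⁻²
kg·m²·s⁻³·A⁻² ≠ kg·m²·s⁻²·A⁻², so they cannot be added.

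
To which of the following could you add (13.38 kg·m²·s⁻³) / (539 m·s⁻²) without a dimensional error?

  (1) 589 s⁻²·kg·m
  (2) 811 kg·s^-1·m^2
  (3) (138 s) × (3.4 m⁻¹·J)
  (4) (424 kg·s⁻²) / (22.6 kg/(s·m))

(3)

Reference: [kg·m²·s⁻³] / [m·s⁻²] = kg·m·s⁻¹.
Each option:
  (1) kg·m·s⁻²
  (2) kg·m²·s⁻¹
  (3) [s] · [kg·m·s⁻²] = kg·m·s⁻¹  ← same
  (4) [kg·s⁻²] / [kg·m⁻¹·s⁻¹] = m·s⁻¹
Only (3) matches kg·m·s⁻¹.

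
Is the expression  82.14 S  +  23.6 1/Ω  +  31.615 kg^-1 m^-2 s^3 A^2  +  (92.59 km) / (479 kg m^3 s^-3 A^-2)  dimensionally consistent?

Expand each in SI base units:
  82.14 S:  S = Ω⁻¹ = kg⁻¹·m⁻²·s³·A²
  23.6 1/Ω:  Ω⁻¹ = (V·A⁻¹)⁻¹ = kg⁻¹·m⁻²·s³·A²
  31.615 kg^-1 m^-2 s^3 A^2:  kg⁻¹·m⁻²·s³·A²
  (92.59 km) / (479 kg m^3 s^-3 A^-2):  [m] / [kg·m³·s⁻³·A⁻²] = kg⁻¹·m⁻²·s³·A²
Every term reduces to kg⁻¹·m⁻²·s³·A².

Yes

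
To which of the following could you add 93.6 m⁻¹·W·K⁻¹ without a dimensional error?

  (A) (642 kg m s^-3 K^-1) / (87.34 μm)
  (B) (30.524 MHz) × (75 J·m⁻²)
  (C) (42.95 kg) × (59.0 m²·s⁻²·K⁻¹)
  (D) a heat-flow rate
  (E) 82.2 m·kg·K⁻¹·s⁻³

Reference: W·m⁻¹·K⁻¹ = J·s⁻¹·m⁻¹·K⁻¹ = kg·m·s⁻³·K⁻¹.
Each option:
  (A) [kg·m·s⁻³·K⁻¹] / [m] = kg·s⁻³·K⁻¹
  (B) [s⁻¹] · [kg·s⁻²] = kg·s⁻³
  (C) [kg] · [m²·s⁻²·K⁻¹] = kg·m²·s⁻²·K⁻¹
  (D) [heat-flow rate] = kg·m²·s⁻³
  (E) kg·m·s⁻³·K⁻¹  ← same
Only (E) matches kg·m·s⁻³·K⁻¹.

(E)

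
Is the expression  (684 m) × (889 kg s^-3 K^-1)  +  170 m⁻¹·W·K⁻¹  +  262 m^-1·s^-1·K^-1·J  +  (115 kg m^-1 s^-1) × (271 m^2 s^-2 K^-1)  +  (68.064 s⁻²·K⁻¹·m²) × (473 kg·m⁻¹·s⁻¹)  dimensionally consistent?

Expand each in SI base units:
  (684 m) × (889 kg s^-3 K^-1):  [m] · [kg·s⁻³·K⁻¹] = kg·m·s⁻³·K⁻¹
  170 m⁻¹·W·K⁻¹:  W·m⁻¹·K⁻¹ = J·s⁻¹·m⁻¹·K⁻¹ = kg·m·s⁻³·K⁻¹
  262 m^-1·s^-1·K^-1·J:  J·s⁻¹·m⁻¹·K⁻¹ = N·m·s⁻¹·m⁻¹·K⁻¹ = kg·m·s⁻³·K⁻¹
  (115 kg m^-1 s^-1) × (271 m^2 s^-2 K^-1):  [kg·m⁻¹·s⁻¹] · [m²·s⁻²·K⁻¹] = kg·m·s⁻³·K⁻¹
  (68.064 s⁻²·K⁻¹·m²) × (473 kg·m⁻¹·s⁻¹):  [m²·s⁻²·K⁻¹] · [kg·m⁻¹·s⁻¹] = kg·m·s⁻³·K⁻¹
Every term reduces to kg·m·s⁻³·K⁻¹.

Yes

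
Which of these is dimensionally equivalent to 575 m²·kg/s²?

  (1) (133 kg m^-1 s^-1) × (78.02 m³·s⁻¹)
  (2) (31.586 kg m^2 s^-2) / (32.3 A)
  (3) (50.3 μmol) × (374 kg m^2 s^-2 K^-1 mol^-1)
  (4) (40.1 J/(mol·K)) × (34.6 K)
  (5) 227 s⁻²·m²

Reference: kg·m²·s⁻².
Each option:
  (1) [kg·m⁻¹·s⁻¹] · [m³·s⁻¹] = kg·m²·s⁻²  ← same
  (2) [kg·m²·s⁻²] / [A] = kg·m²·s⁻²·A⁻¹
  (3) [mol] · [kg·m²·s⁻²·K⁻¹·mol⁻¹] = kg·m²·s⁻²·K⁻¹
  (4) [kg·m²·s⁻²·K⁻¹·mol⁻¹] · [K] = kg·m²·s⁻²·mol⁻¹
  (5) m²·s⁻²
Only (1) matches kg·m²·s⁻².

(1)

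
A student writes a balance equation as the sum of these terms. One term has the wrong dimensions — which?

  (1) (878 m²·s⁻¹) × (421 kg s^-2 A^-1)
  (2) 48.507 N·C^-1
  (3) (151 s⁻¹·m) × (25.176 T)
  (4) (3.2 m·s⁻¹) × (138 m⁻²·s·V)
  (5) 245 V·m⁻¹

(1)

Dimensions:
  (1) [m²·s⁻¹] · [kg·s⁻²·A⁻¹] = kg·m²·s⁻³·A⁻¹
  (2) N·C⁻¹ = kg·m·s⁻²·(s·A)⁻¹ = kg·m·s⁻³·A⁻¹
  (3) [m·s⁻¹] · [kg·s⁻²·A⁻¹] = kg·m·s⁻³·A⁻¹
  (4) [m·s⁻¹] · [kg·s⁻²·A⁻¹] = kg·m·s⁻³·A⁻¹
  (5) V·m⁻¹ = J·C⁻¹·m⁻¹ = kg·m·s⁻³·A⁻¹
All reduce to kg·m·s⁻³·A⁻¹ except (1), which is kg·m²·s⁻³·A⁻¹.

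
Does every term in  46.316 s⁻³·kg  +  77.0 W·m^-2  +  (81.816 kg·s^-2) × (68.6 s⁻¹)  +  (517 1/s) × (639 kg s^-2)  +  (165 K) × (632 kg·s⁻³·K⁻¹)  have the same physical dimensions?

In SI base units:
  46.316 s⁻³·kg:  kg·s⁻³
  77.0 W·m^-2:  W·m⁻² = J·s⁻¹·m⁻² = kg·s⁻³
  (81.816 kg·s^-2) × (68.6 s⁻¹):  [kg·s⁻²] · [s⁻¹] = kg·s⁻³
  (517 1/s) × (639 kg s^-2):  [s⁻¹] · [kg·s⁻²] = kg·s⁻³
  (165 K) × (632 kg·s⁻³·K⁻¹):  [K] · [kg·s⁻³·K⁻¹] = kg·s⁻³
Every term reduces to kg·s⁻³.

Yes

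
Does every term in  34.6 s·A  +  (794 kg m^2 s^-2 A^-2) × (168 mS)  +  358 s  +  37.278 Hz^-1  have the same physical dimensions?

No

In SI base units:
  34.6 s·A:  A·s = s·A
  (794 kg m^2 s^-2 A^-2) × (168 mS):  [kg·m²·s⁻²·A⁻²] · [kg⁻¹·m⁻²·s³·A²] = s
  358 s:  s
  37.278 Hz^-1:  Hz⁻¹ = (s⁻¹)⁻¹ = s
The terms do not share a single dimension (s vs s·A).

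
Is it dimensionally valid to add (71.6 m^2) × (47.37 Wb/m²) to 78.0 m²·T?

In SI base units:
  (71.6 m^2) × (47.37 Wb/m²):  [m²] · [kg·s⁻²·A⁻¹] = kg·m²·s⁻²·A⁻¹
  78.0 m²·T:  T·m² = Wb·m⁻²·m² = kg·m²·s⁻²·A⁻¹
Both are kg·m²·s⁻²·A⁻¹, so they have the same dimensions and can be added.

Yes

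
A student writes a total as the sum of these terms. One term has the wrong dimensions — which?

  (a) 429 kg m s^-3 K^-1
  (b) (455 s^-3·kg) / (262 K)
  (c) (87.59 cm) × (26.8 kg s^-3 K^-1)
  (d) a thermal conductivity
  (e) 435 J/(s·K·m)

(b)

Reduce each to base SI dimensions:
  (a) kg·m·s⁻³·K⁻¹
  (b) [kg·s⁻³] / [K] = kg·s⁻³·K⁻¹
  (c) [m] · [kg·s⁻³·K⁻¹] = kg·m·s⁻³·K⁻¹
  (d) [thermal conductivity] = kg·m·s⁻³·K⁻¹
  (e) J·s⁻¹·m⁻¹·K⁻¹ = N·m·s⁻¹·m⁻¹·K⁻¹ = kg·m·s⁻³·K⁻¹
All reduce to kg·m·s⁻³·K⁻¹ except (b), which is kg·s⁻³·K⁻¹.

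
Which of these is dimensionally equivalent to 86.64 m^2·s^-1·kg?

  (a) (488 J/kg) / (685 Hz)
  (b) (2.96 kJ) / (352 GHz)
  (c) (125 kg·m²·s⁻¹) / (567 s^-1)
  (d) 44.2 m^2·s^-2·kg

(b)

Reference: kg·m²·s⁻¹.
Each option:
  (a) [m²·s⁻²] / [s⁻¹] = m²·s⁻¹
  (b) [kg·m²·s⁻²] / [s⁻¹] = kg·m²·s⁻¹  ← same
  (c) [kg·m²·s⁻¹] / [s⁻¹] = kg·m²
  (d) kg·m²·s⁻²
Only (b) matches kg·m²·s⁻¹.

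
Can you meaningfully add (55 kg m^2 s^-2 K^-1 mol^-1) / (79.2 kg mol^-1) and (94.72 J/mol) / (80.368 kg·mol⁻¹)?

Work out the base dimensions of each:
  (55 kg m^2 s^-2 K^-1 mol^-1) / (79.2 kg mol^-1):  [kg·m²·s⁻²·K⁻¹·mol⁻¹] / [kg·mol⁻¹] = m²·s⁻²·K⁻¹
  (94.72 J/mol) / (80.368 kg·mol⁻¹):  [kg·m²·s⁻²·mol⁻¹] / [kg·mol⁻¹] = m²·s⁻²
m²·s⁻²·K⁻¹ ≠ m²·s⁻², so they cannot be added.

No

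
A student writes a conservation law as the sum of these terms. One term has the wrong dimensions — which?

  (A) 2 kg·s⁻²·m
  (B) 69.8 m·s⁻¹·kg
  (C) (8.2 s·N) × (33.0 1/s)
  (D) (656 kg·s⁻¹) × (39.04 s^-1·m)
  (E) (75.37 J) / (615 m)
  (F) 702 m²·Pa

(B)

Reduce each to base SI dimensions:
  (A) kg·m·s⁻²
  (B) kg·m·s⁻¹
  (C) [kg·m·s⁻¹] · [s⁻¹] = kg·m·s⁻²
  (D) [kg·s⁻¹] · [m·s⁻¹] = kg·m·s⁻²
  (E) [kg·m²·s⁻²] / [m] = kg·m·s⁻²
  (F) Pa·m² = N·m⁻²·m² = kg·m·s⁻²
All reduce to kg·m·s⁻² except (B), which is kg·m·s⁻¹.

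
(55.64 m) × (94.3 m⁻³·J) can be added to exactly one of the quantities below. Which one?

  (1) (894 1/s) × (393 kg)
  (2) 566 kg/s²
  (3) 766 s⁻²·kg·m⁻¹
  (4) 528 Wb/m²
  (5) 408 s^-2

(2)

Reference: [m] · [kg·m⁻¹·s⁻²] = kg·s⁻².
Each option:
  (1) [s⁻¹] · [kg] = kg·s⁻¹
  (2) kg·s⁻²  ← same
  (3) kg·m⁻¹·s⁻²
  (4) Wb·m⁻² = V·s·m⁻² = kg·s⁻²·A⁻¹
  (5) s⁻²
Only (2) matches kg·s⁻².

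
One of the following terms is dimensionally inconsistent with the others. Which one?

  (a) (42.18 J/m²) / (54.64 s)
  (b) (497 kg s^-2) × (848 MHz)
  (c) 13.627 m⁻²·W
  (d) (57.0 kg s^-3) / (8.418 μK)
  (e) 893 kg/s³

(d)

In SI base units:
  (a) [kg·s⁻²] / [s] = kg·s⁻³
  (b) [kg·s⁻²] · [s⁻¹] = kg·s⁻³
  (c) W·m⁻² = J·s⁻¹·m⁻² = kg·s⁻³
  (d) [kg·s⁻³] / [K] = kg·s⁻³·K⁻¹
  (e) kg·s⁻³
All reduce to kg·s⁻³ except (d), which is kg·s⁻³·K⁻¹.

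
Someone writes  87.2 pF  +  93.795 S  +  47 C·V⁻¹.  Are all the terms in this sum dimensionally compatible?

Dimensions:
  87.2 pF:  F = C·V⁻¹ = kg⁻¹·m⁻²·s⁴·A²
  93.795 S:  S = Ω⁻¹ = kg⁻¹·m⁻²·s³·A²
  47 C·V⁻¹:  C·V⁻¹ = s·A·(J·C⁻¹)⁻¹ = kg⁻¹·m⁻²·s⁴·A²
The terms do not share a single dimension (kg⁻¹·m⁻²·s³·A² vs kg⁻¹·m⁻²·s⁴·A²).

No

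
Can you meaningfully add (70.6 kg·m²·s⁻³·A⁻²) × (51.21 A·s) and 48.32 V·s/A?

No

Reduce each to base SI dimensions:
  (70.6 kg·m²·s⁻³·A⁻²) × (51.21 A·s):  [kg·m²·s⁻³·A⁻²] · [s·A] = kg·m²·s⁻²·A⁻¹
  48.32 V·s/A:  V·s·A⁻¹ = J·C⁻¹·s·A⁻¹ = kg·m²·s⁻²·A⁻²
kg·m²·s⁻²·A⁻¹ ≠ kg·m²·s⁻²·A⁻², so they cannot be added.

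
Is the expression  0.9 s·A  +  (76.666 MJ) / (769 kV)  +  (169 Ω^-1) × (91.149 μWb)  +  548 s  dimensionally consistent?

Dimensions:
  0.9 s·A:  A·s = s·A
  (76.666 MJ) / (769 kV):  [kg·m²·s⁻²] / [kg·m²·s⁻³·A⁻¹] = s·A
  (169 Ω^-1) × (91.149 μWb):  [kg⁻¹·m⁻²·s³·A²] · [kg·m²·s⁻²·A⁻¹] = s·A
  548 s:  s
The terms do not share a single dimension (s vs s·A).

No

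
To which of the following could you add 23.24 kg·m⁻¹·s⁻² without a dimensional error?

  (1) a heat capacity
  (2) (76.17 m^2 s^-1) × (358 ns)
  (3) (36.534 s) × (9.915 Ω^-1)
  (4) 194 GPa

Reference: kg·m⁻¹·s⁻².
Each option:
  (1) [heat capacity] = kg·m²·s⁻²·K⁻¹
  (2) [m²·s⁻¹] · [s] = m²
  (3) [s] · [kg⁻¹·m⁻²·s³·A²] = kg⁻¹·m⁻²·s⁴·A²
  (4) Pa = N·m⁻² = kg·m⁻¹·s⁻²  ← same
Only (4) matches kg·m⁻¹·s⁻².

(4)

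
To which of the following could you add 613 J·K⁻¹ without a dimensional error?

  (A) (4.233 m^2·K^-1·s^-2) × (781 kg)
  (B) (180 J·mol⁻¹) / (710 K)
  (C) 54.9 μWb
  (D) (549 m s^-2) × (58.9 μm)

Reference: J·K⁻¹ = N·m·K⁻¹ = kg·m²·s⁻²·K⁻¹.
Each option:
  (A) [m²·s⁻²·K⁻¹] · [kg] = kg·m²·s⁻²·K⁻¹  ← same
  (B) [kg·m²·s⁻²·mol⁻¹] / [K] = kg·m²·s⁻²·K⁻¹·mol⁻¹
  (C) Wb = V·s = kg·m²·s⁻²·A⁻¹
  (D) [m·s⁻²] · [m] = m²·s⁻²
Only (A) matches kg·m²·s⁻²·K⁻¹.

(A)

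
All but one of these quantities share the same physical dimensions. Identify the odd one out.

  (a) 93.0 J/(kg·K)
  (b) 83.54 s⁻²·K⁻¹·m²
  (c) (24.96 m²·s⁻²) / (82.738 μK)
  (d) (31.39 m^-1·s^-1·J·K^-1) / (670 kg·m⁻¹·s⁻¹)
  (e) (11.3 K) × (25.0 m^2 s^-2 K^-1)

(e)

Work out the base dimensions of each:
  (a) J·kg⁻¹·K⁻¹ = N·m·kg⁻¹·K⁻¹ = m²·s⁻²·K⁻¹
  (b) m²·s⁻²·K⁻¹
  (c) [m²·s⁻²] / [K] = m²·s⁻²·K⁻¹
  (d) [kg·m·s⁻³·K⁻¹] / [kg·m⁻¹·s⁻¹] = m²·s⁻²·K⁻¹
  (e) [K] · [m²·s⁻²·K⁻¹] = m²·s⁻²
All reduce to m²·s⁻²·K⁻¹ except (e), which is m²·s⁻².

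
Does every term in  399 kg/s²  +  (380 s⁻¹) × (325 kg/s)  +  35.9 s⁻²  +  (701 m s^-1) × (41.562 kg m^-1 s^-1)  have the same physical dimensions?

No

In SI base units:
  399 kg/s²:  kg·s⁻²
  (380 s⁻¹) × (325 kg/s):  [s⁻¹] · [kg·s⁻¹] = kg·s⁻²
  35.9 s⁻²:  s⁻²
  (701 m s^-1) × (41.562 kg m^-1 s^-1):  [m·s⁻¹] · [kg·m⁻¹·s⁻¹] = kg·s⁻²
The terms do not share a single dimension (kg·s⁻² vs s⁻²).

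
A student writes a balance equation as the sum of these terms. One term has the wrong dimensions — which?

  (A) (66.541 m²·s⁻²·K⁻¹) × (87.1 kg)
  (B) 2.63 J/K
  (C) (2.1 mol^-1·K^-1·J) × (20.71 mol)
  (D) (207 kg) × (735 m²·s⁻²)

Reduce each to base SI dimensions:
  (A) [m²·s⁻²·K⁻¹] · [kg] = kg·m²·s⁻²·K⁻¹
  (B) J·K⁻¹ = N·m·K⁻¹ = kg·m²·s⁻²·K⁻¹
  (C) [kg·m²·s⁻²·K⁻¹·mol⁻¹] · [mol] = kg·m²·s⁻²·K⁻¹
  (D) [kg] · [m²·s⁻²] = kg·m²·s⁻²
All reduce to kg·m²·s⁻²·K⁻¹ except (D), which is kg·m²·s⁻².

(D)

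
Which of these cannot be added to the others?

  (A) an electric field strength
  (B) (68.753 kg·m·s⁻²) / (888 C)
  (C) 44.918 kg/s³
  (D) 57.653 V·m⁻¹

Reduce each to base SI dimensions:
  (A) [electric field strength] = kg·m·s⁻³·A⁻¹
  (B) [kg·m·s⁻²] / [s·A] = kg·m·s⁻³·A⁻¹
  (C) kg·s⁻³
  (D) V·m⁻¹ = J·C⁻¹·m⁻¹ = kg·m·s⁻³·A⁻¹
All reduce to kg·m·s⁻³·A⁻¹ except (C), which is kg·s⁻³.

(C)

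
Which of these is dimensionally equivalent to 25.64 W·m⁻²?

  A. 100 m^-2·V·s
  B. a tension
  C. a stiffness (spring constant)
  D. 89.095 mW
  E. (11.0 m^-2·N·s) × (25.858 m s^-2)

E.

Reference: W·m⁻² = J·s⁻¹·m⁻² = kg·s⁻³.
Each option:
  A. V·s·m⁻² = J·C⁻¹·s·m⁻² = kg·s⁻²·A⁻¹
  B. [tension] = kg·m·s⁻²
  C. [stiffness (spring constant)] = kg·s⁻²
  D. W = J·s⁻¹ = kg·m²·s⁻³
  E. [kg·m⁻¹·s⁻¹] · [m·s⁻²] = kg·s⁻³  ← same
Only E. matches kg·s⁻³.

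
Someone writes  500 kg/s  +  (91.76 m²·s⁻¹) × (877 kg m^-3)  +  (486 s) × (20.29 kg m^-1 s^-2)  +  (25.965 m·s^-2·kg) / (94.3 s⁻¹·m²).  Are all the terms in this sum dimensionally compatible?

No

Expand each in SI base units:
  500 kg/s:  kg·s⁻¹
  (91.76 m²·s⁻¹) × (877 kg m^-3):  [m²·s⁻¹] · [kg·m⁻³] = kg·m⁻¹·s⁻¹
  (486 s) × (20.29 kg m^-1 s^-2):  [s] · [kg·m⁻¹·s⁻²] = kg·m⁻¹·s⁻¹
  (25.965 m·s^-2·kg) / (94.3 s⁻¹·m²):  [kg·m·s⁻²] / [m²·s⁻¹] = kg·m⁻¹·s⁻¹
The terms do not share a single dimension (kg·m⁻¹·s⁻¹ vs kg·s⁻¹).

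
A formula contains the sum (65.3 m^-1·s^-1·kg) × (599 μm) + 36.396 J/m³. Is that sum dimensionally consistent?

No

Reduce each to base SI dimensions:
  (65.3 m^-1·s^-1·kg) × (599 μm):  [kg·m⁻¹·s⁻¹] · [m] = kg·s⁻¹
  36.396 J/m³:  J·m⁻³ = N·m·m⁻³ = kg·m⁻¹·s⁻²
kg·s⁻¹ ≠ kg·m⁻¹·s⁻², so they cannot be added.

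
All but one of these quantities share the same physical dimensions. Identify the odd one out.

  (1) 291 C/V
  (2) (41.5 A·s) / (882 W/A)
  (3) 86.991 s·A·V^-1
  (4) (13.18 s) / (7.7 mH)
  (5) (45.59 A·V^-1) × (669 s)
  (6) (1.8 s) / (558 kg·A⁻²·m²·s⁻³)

(4)

In SI base units:
  (1) C·V⁻¹ = s·A·(J·C⁻¹)⁻¹ = kg⁻¹·m⁻²·s⁴·A²
  (2) [s·A] / [kg·m²·s⁻³·A⁻¹] = kg⁻¹·m⁻²·s⁴·A²
  (3) A·s·V⁻¹ = A·s·(J·C⁻¹)⁻¹ = kg⁻¹·m⁻²·s⁴·A²
  (4) [s] / [kg·m²·s⁻²·A⁻²] = kg⁻¹·m⁻²·s³·A²
  (5) [kg⁻¹·m⁻²·s³·A²] · [s] = kg⁻¹·m⁻²·s⁴·A²
  (6) [s] / [kg·m²·s⁻³·A⁻²] = kg⁻¹·m⁻²·s⁴·A²
All reduce to kg⁻¹·m⁻²·s⁴·A² except (4), which is kg⁻¹·m⁻²·s³·A².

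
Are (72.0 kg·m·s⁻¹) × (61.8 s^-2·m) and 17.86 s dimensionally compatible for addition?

Expand each in SI base units:
  (72.0 kg·m·s⁻¹) × (61.8 s^-2·m):  [kg·m·s⁻¹] · [m·s⁻²] = kg·m²·s⁻³
  17.86 s:  s
kg·m²·s⁻³ ≠ s, so they cannot be added.

No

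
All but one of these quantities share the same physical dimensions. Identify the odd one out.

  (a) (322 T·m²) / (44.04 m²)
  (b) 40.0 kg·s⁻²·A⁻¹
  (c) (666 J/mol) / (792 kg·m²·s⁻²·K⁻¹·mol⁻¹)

Reduce each to base SI dimensions:
  (a) [kg·m²·s⁻²·A⁻¹] / [m²] = kg·s⁻²·A⁻¹
  (b) kg·s⁻²·A⁻¹
  (c) [kg·m²·s⁻²·mol⁻¹] / [kg·m²·s⁻²·K⁻¹·mol⁻¹] = K
All reduce to kg·s⁻²·A⁻¹ except (c), which is K.

(c)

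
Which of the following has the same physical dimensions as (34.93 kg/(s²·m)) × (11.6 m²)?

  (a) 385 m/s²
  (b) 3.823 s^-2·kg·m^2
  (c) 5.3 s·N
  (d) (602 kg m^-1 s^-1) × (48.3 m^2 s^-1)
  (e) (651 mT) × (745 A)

(d)

Reference: [kg·m⁻¹·s⁻²] · [m²] = kg·m·s⁻².
Each option:
  (a) m·s⁻²
  (b) kg·m²·s⁻²
  (c) N·s = kg·m·s⁻²·s = kg·m·s⁻¹
  (d) [kg·m⁻¹·s⁻¹] · [m²·s⁻¹] = kg·m·s⁻²  ← same
  (e) [kg·s⁻²·A⁻¹] · [A] = kg·s⁻²
Only (d) matches kg·m·s⁻².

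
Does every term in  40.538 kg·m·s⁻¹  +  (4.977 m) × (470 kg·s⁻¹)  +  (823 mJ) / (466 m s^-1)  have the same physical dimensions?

Work out the base dimensions of each:
  40.538 kg·m·s⁻¹:  kg·m·s⁻¹
  (4.977 m) × (470 kg·s⁻¹):  [m] · [kg·s⁻¹] = kg·m·s⁻¹
  (823 mJ) / (466 m s^-1):  [kg·m²·s⁻²] / [m·s⁻¹] = kg·m·s⁻¹
Every term reduces to kg·m·s⁻¹.

Yes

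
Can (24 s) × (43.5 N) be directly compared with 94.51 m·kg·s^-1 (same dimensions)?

Expand each in SI base units:
  (24 s) × (43.5 N):  [s] · [kg·m·s⁻²] = kg·m·s⁻¹
  94.51 m·kg·s^-1:  kg·m·s⁻¹
Both are kg·m·s⁻¹, so they have the same dimensions and can be added.

Yes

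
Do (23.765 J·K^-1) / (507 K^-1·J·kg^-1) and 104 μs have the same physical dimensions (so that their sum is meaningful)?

Reduce each to base SI dimensions:
  (23.765 J·K^-1) / (507 K^-1·J·kg^-1):  [kg·m²·s⁻²·K⁻¹] / [m²·s⁻²·K⁻¹] = kg
  104 μs:  s
kg ≠ s, so they cannot be added.

No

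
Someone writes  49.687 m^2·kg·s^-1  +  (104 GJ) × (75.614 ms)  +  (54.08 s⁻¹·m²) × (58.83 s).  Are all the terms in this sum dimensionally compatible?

In SI base units:
  49.687 m^2·kg·s^-1:  kg·m²·s⁻¹
  (104 GJ) × (75.614 ms):  [kg·m²·s⁻²] · [s] = kg·m²·s⁻¹
  (54.08 s⁻¹·m²) × (58.83 s):  [m²·s⁻¹] · [s] = m²
The terms do not share a single dimension (kg·m²·s⁻¹ vs m²).

No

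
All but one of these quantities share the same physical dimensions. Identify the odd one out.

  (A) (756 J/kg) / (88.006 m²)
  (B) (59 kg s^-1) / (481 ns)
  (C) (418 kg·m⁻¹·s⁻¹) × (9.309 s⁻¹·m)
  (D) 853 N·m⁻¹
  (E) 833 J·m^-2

Work out the base dimensions of each:
  (A) [m²·s⁻²] / [m²] = s⁻²
  (B) [kg·s⁻¹] / [s] = kg·s⁻²
  (C) [kg·m⁻¹·s⁻¹] · [m·s⁻¹] = kg·s⁻²
  (D) N·m⁻¹ = kg·m·s⁻²·m⁻¹ = kg·s⁻²
  (E) J·m⁻² = N·m·m⁻² = kg·s⁻²
All reduce to kg·s⁻² except (A), which is s⁻².

(A)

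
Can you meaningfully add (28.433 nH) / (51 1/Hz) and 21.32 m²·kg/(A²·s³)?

Expand each in SI base units:
  (28.433 nH) / (51 1/Hz):  [kg·m²·s⁻²·A⁻²] / [s] = kg·m²·s⁻³·A⁻²
  21.32 m²·kg/(A²·s³):  kg·m²·s⁻³·A⁻²
Both are kg·m²·s⁻³·A⁻², so they have the same dimensions and can be added.

Yes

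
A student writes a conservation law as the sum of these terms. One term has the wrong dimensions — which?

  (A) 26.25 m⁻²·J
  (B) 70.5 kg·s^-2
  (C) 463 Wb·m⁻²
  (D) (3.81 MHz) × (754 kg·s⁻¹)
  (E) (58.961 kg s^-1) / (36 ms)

Expand each in SI base units:
  (A) J·m⁻² = N·m·m⁻² = kg·s⁻²
  (B) kg·s⁻²
  (C) Wb·m⁻² = V·s·m⁻² = kg·s⁻²·A⁻¹
  (D) [s⁻¹] · [kg·s⁻¹] = kg·s⁻²
  (E) [kg·s⁻¹] / [s] = kg·s⁻²
All reduce to kg·s⁻² except (C), which is kg·s⁻²·A⁻¹.

(C)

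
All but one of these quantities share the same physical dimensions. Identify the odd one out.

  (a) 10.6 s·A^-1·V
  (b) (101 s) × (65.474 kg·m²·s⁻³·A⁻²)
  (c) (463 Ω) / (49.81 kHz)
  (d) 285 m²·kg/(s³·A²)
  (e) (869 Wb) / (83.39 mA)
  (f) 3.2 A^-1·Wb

Expand each in SI base units:
  (a) V·s·A⁻¹ = J·C⁻¹·s·A⁻¹ = kg·m²·s⁻²·A⁻²
  (b) [s] · [kg·m²·s⁻³·A⁻²] = kg·m²·s⁻²·A⁻²
  (c) [kg·m²·s⁻³·A⁻²] / [s⁻¹] = kg·m²·s⁻²·A⁻²
  (d) kg·m²·s⁻³·A⁻²
  (e) [kg·m²·s⁻²·A⁻¹] / [A] = kg·m²·s⁻²·A⁻²
  (f) Wb·A⁻¹ = V·s·A⁻¹ = kg·m²·s⁻²·A⁻²
All reduce to kg·m²·s⁻²·A⁻² except (d), which is kg·m²·s⁻³·A⁻².

(d)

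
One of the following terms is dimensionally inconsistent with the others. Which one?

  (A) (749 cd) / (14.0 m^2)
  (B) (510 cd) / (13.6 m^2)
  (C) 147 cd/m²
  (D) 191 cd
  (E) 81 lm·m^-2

Expand each in SI base units:
  (A) [cd] / [m²] = m⁻²·cd
  (B) [cd] / [m²] = m⁻²·cd
  (C) cd·m⁻² = m⁻²·cd
  (D) cd
  (E) lm·m⁻² = cd·m⁻² = m⁻²·cd
All reduce to m⁻²·cd except (D), which is cd.

(D)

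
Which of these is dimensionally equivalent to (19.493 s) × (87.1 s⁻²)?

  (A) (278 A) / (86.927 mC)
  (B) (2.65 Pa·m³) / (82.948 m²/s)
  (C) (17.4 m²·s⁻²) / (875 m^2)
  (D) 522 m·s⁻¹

Reference: [s] · [s⁻²] = s⁻¹.
Each option:
  (A) [A] / [s·A] = s⁻¹  ← same
  (B) [kg·m²·s⁻²] / [m²·s⁻¹] = kg·s⁻¹
  (C) [m²·s⁻²] / [m²] = s⁻²
  (D) m·s⁻¹
Only (A) matches s⁻¹.

(A)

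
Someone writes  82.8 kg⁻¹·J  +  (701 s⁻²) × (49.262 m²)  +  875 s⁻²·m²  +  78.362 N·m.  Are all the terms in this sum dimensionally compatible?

Reduce each to base SI dimensions:
  82.8 kg⁻¹·J:  J·kg⁻¹ = N·m·kg⁻¹ = m²·s⁻²
  (701 s⁻²) × (49.262 m²):  [s⁻²] · [m²] = m²·s⁻²
  875 s⁻²·m²:  m²·s⁻²
  78.362 N·m:  N·m = kg·m·s⁻²·m = kg·m²·s⁻²
The terms do not share a single dimension (kg·m²·s⁻² vs m²·s⁻²).

No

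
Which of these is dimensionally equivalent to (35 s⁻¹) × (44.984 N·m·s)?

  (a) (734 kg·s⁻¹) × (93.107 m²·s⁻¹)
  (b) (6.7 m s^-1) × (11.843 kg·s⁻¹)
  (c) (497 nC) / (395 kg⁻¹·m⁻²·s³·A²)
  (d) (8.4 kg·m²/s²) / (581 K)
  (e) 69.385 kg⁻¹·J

Reference: [s⁻¹] · [kg·m²·s⁻¹] = kg·m²·s⁻².
Each option:
  (a) [kg·s⁻¹] · [m²·s⁻¹] = kg·m²·s⁻²  ← same
  (b) [m·s⁻¹] · [kg·s⁻¹] = kg·m·s⁻²
  (c) [s·A] / [kg⁻¹·m⁻²·s³·A²] = kg·m²·s⁻²·A⁻¹
  (d) [kg·m²·s⁻²] / [K] = kg·m²·s⁻²·K⁻¹
  (e) J·kg⁻¹ = N·m·kg⁻¹ = m²·s⁻²
Only (a) matches kg·m²·s⁻².

(a)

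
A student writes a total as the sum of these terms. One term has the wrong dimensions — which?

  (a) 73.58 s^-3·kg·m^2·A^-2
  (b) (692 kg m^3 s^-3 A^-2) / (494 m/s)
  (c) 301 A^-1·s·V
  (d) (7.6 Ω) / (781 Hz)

Expand each in SI base units:
  (a) kg·m²·s⁻³·A⁻²
  (b) [kg·m³·s⁻³·A⁻²] / [m·s⁻¹] = kg·m²·s⁻²·A⁻²
  (c) V·s·A⁻¹ = J·C⁻¹·s·A⁻¹ = kg·m²·s⁻²·A⁻²
  (d) [kg·m²·s⁻³·A⁻²] / [s⁻¹] = kg·m²·s⁻²·A⁻²
All reduce to kg·m²·s⁻²·A⁻² except (a), which is kg·m²·s⁻³·A⁻².

(a)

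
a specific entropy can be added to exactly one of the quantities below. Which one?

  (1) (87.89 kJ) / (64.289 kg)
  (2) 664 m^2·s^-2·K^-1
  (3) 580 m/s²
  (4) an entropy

(2)

Reference: [specific entropy] = m²·s⁻²·K⁻¹.
Each option:
  (1) [kg·m²·s⁻²] / [kg] = m²·s⁻²
  (2) m²·s⁻²·K⁻¹  ← same
  (3) m·s⁻²
  (4) [entropy] = kg·m²·s⁻²·K⁻¹
Only (2) matches m²·s⁻²·K⁻¹.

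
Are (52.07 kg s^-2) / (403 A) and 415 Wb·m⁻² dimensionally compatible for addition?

Dimensions:
  (52.07 kg s^-2) / (403 A):  [kg·s⁻²] / [A] = kg·s⁻²·A⁻¹
  415 Wb·m⁻²:  Wb·m⁻² = V·s·m⁻² = kg·s⁻²·A⁻¹
Both are kg·s⁻²·A⁻¹, so they have the same dimensions and can be added.

Yes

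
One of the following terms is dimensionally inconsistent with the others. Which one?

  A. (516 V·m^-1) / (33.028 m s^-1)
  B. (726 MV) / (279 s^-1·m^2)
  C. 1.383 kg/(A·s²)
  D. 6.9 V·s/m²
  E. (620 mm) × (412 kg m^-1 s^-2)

E.

Dimensions:
  A. [kg·m·s⁻³·A⁻¹] / [m·s⁻¹] = kg·s⁻²·A⁻¹
  B. [kg·m²·s⁻³·A⁻¹] / [m²·s⁻¹] = kg·s⁻²·A⁻¹
  C. kg·s⁻²·A⁻¹
  D. V·s·m⁻² = J·C⁻¹·s·m⁻² = kg·s⁻²·A⁻¹
  E. [m] · [kg·m⁻¹·s⁻²] = kg·s⁻²
All reduce to kg·s⁻²·A⁻¹ except E., which is kg·s⁻².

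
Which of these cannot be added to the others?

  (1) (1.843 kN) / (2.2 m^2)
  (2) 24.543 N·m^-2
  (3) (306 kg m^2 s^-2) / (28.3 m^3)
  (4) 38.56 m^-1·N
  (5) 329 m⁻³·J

Reduce each to base SI dimensions:
  (1) [kg·m·s⁻²] / [m²] = kg·m⁻¹·s⁻²
  (2) N·m⁻² = kg·m·s⁻²·m⁻² = kg·m⁻¹·s⁻²
  (3) [kg·m²·s⁻²] / [m³] = kg·m⁻¹·s⁻²
  (4) N·m⁻¹ = kg·m·s⁻²·m⁻¹ = kg·s⁻²
  (5) J·m⁻³ = N·m·m⁻³ = kg·m⁻¹·s⁻²
All reduce to kg·m⁻¹·s⁻² except (4), which is kg·s⁻².

(4)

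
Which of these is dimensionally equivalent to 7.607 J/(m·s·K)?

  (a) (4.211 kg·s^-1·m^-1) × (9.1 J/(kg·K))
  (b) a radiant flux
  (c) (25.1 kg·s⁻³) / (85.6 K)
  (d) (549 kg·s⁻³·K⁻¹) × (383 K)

Reference: J·s⁻¹·m⁻¹·K⁻¹ = N·m·s⁻¹·m⁻¹·K⁻¹ = kg·m·s⁻³·K⁻¹.
Each option:
  (a) [kg·m⁻¹·s⁻¹] · [m²·s⁻²·K⁻¹] = kg·m·s⁻³·K⁻¹  ← same
  (b) [radiant flux] = kg·m²·s⁻³
  (c) [kg·s⁻³] / [K] = kg·s⁻³·K⁻¹
  (d) [kg·s⁻³·K⁻¹] · [K] = kg·s⁻³
Only (a) matches kg·m·s⁻³·K⁻¹.

(a)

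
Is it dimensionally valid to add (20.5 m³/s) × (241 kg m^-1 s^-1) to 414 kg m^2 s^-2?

Expand each in SI base units:
  (20.5 m³/s) × (241 kg m^-1 s^-1):  [m³·s⁻¹] · [kg·m⁻¹·s⁻¹] = kg·m²·s⁻²
  414 kg m^2 s^-2:  kg·m²·s⁻²
Both are kg·m²·s⁻², so they have the same dimensions and can be added.

Yes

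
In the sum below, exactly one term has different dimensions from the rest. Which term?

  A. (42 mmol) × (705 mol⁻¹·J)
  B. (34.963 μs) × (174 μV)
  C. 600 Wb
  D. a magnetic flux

Dimensions:
  A. [mol] · [kg·m²·s⁻²·mol⁻¹] = kg·m²·s⁻²
  B. [s] · [kg·m²·s⁻³·A⁻¹] = kg·m²·s⁻²·A⁻¹
  C. Wb = V·s = kg·m²·s⁻²·A⁻¹
  D. [magnetic flux] = kg·m²·s⁻²·A⁻¹
All reduce to kg·m²·s⁻²·A⁻¹ except A., which is kg·m²·s⁻².

A.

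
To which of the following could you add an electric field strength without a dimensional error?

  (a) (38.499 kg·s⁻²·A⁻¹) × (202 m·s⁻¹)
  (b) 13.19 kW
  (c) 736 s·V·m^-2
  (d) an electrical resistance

(a)

Reference: [electric field strength] = kg·m·s⁻³·A⁻¹.
Each option:
  (a) [kg·s⁻²·A⁻¹] · [m·s⁻¹] = kg·m·s⁻³·A⁻¹  ← same
  (b) W = J·s⁻¹ = kg·m²·s⁻³
  (c) V·s·m⁻² = J·C⁻¹·s·m⁻² = kg·s⁻²·A⁻¹
  (d) [electrical resistance] = kg·m²·s⁻³·A⁻²
Only (a) matches kg·m·s⁻³·A⁻¹.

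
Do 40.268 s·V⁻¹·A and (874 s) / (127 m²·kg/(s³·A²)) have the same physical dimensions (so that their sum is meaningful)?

Yes

Dimensions:
  40.268 s·V⁻¹·A:  A·s·V⁻¹ = A·s·(J·C⁻¹)⁻¹ = kg⁻¹·m⁻²·s⁴·A²
  (874 s) / (127 m²·kg/(s³·A²)):  [s] / [kg·m²·s⁻³·A⁻²] = kg⁻¹·m⁻²·s⁴·A²
Both are kg⁻¹·m⁻²·s⁴·A², so they have the same dimensions and can be added.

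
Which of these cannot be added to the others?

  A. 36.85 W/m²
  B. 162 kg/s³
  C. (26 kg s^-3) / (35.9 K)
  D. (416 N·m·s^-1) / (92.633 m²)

Expand each in SI base units:
  A. W·m⁻² = J·s⁻¹·m⁻² = kg·s⁻³
  B. kg·s⁻³
  C. [kg·s⁻³] / [K] = kg·s⁻³·K⁻¹
  D. [kg·m²·s⁻³] / [m²] = kg·s⁻³
All reduce to kg·s⁻³ except C., which is kg·s⁻³·K⁻¹.

C.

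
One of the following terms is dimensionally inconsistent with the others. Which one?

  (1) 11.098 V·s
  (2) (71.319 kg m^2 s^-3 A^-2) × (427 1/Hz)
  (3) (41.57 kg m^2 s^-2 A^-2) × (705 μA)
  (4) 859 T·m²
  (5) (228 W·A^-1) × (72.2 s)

(2)

Reduce each to base SI dimensions:
  (1) V·s = J·C⁻¹·s = kg·m²·s⁻²·A⁻¹
  (2) [kg·m²·s⁻³·A⁻²] · [s] = kg·m²·s⁻²·A⁻²
  (3) [kg·m²·s⁻²·A⁻²] · [A] = kg·m²·s⁻²·A⁻¹
  (4) T·m² = Wb·m⁻²·m² = kg·m²·s⁻²·A⁻¹
  (5) [kg·m²·s⁻³·A⁻¹] · [s] = kg·m²·s⁻²·A⁻¹
All reduce to kg·m²·s⁻²·A⁻¹ except (2), which is kg·m²·s⁻²·A⁻².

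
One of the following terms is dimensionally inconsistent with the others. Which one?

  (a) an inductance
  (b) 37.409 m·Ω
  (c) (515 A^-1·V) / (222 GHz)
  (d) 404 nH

(b)

In SI base units:
  (a) [inductance] = kg·m²·s⁻²·A⁻²
  (b) Ω·m = V·A⁻¹·m = kg·m³·s⁻³·A⁻²
  (c) [kg·m²·s⁻³·A⁻²] / [s⁻¹] = kg·m²·s⁻²·A⁻²
  (d) H = V·s·A⁻¹ = kg·m²·s⁻²·A⁻²
All reduce to kg·m²·s⁻²·A⁻² except (b), which is kg·m³·s⁻³·A⁻².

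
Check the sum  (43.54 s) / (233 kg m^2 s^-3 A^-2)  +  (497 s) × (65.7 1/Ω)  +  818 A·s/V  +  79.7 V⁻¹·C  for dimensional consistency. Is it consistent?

Dimensions:
  (43.54 s) / (233 kg m^2 s^-3 A^-2):  [s] / [kg·m²·s⁻³·A⁻²] = kg⁻¹·m⁻²·s⁴·A²
  (497 s) × (65.7 1/Ω):  [s] · [kg⁻¹·m⁻²·s³·A²] = kg⁻¹·m⁻²·s⁴·A²
  818 A·s/V:  A·s·V⁻¹ = A·s·(J·C⁻¹)⁻¹ = kg⁻¹·m⁻²·s⁴·A²
  79.7 V⁻¹·C:  C·V⁻¹ = s·A·(J·C⁻¹)⁻¹ = kg⁻¹·m⁻²·s⁴·A²
Every term reduces to kg⁻¹·m⁻²·s⁴·A².

Yes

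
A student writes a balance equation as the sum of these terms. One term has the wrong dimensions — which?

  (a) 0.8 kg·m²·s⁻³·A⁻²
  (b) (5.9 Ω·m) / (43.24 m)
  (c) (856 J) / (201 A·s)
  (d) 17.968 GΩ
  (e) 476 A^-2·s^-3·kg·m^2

In SI base units:
  (a) kg·m²·s⁻³·A⁻²
  (b) [kg·m³·s⁻³·A⁻²] / [m] = kg·m²·s⁻³·A⁻²
  (c) [kg·m²·s⁻²] / [s·A] = kg·m²·s⁻³·A⁻¹
  (d) Ω = V·A⁻¹ = kg·m²·s⁻³·A⁻²
  (e) kg·m²·s⁻³·A⁻²
All reduce to kg·m²·s⁻³·A⁻² except (c), which is kg·m²·s⁻³·A⁻¹.

(c)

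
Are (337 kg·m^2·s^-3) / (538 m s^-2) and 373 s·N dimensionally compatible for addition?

Yes

Work out the base dimensions of each:
  (337 kg·m^2·s^-3) / (538 m s^-2):  [kg·m²·s⁻³] / [m·s⁻²] = kg·m·s⁻¹
  373 s·N:  N·s = kg·m·s⁻²·s = kg·m·s⁻¹
Both are kg·m·s⁻¹, so they have the same dimensions and can be added.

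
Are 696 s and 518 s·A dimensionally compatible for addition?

No

In SI base units:
  696 s:  s
  518 s·A:  A·s = s·A
s ≠ s·A, so they cannot be added.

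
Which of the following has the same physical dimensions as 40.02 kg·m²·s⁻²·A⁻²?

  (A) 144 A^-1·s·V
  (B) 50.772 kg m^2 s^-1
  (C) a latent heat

Reference: kg·m²·s⁻²·A⁻².
Each option:
  (A) V·s·A⁻¹ = J·C⁻¹·s·A⁻¹ = kg·m²·s⁻²·A⁻²  ← same
  (B) kg·m²·s⁻¹
  (C) [latent heat] = m²·s⁻²
Only (A) matches kg·m²·s⁻²·A⁻².

(A)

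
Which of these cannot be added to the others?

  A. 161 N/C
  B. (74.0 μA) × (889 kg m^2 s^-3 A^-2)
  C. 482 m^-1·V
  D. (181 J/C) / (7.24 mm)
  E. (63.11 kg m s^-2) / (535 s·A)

In SI base units:
  A. N·C⁻¹ = kg·m·s⁻²·(s·A)⁻¹ = kg·m·s⁻³·A⁻¹
  B. [A] · [kg·m²·s⁻³·A⁻²] = kg·m²·s⁻³·A⁻¹
  C. V·m⁻¹ = J·C⁻¹·m⁻¹ = kg·m·s⁻³·A⁻¹
  D. [kg·m²·s⁻³·A⁻¹] / [m] = kg·m·s⁻³·A⁻¹
  E. [kg·m·s⁻²] / [s·A] = kg·m·s⁻³·A⁻¹
All reduce to kg·m·s⁻³·A⁻¹ except B., which is kg·m²·s⁻³·A⁻¹.

B.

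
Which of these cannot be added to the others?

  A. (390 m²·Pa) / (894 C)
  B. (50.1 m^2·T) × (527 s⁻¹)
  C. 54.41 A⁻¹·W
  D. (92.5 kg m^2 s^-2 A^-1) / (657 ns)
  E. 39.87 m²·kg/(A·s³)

A.

In SI base units:
  A. [kg·m·s⁻²] / [s·A] = kg·m·s⁻³·A⁻¹
  B. [kg·m²·s⁻²·A⁻¹] · [s⁻¹] = kg·m²·s⁻³·A⁻¹
  C. W·A⁻¹ = J·s⁻¹·A⁻¹ = kg·m²·s⁻³·A⁻¹
  D. [kg·m²·s⁻²·A⁻¹] / [s] = kg·m²·s⁻³·A⁻¹
  E. kg·m²·s⁻³·A⁻¹
All reduce to kg·m²·s⁻³·A⁻¹ except A., which is kg·m·s⁻³·A⁻¹.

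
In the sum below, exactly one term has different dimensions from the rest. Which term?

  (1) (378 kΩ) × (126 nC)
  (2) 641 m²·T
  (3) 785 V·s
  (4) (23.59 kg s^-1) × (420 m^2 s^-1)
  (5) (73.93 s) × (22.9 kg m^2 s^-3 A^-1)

(4)

Expand each in SI base units:
  (1) [kg·m²·s⁻³·A⁻²] · [s·A] = kg·m²·s⁻²·A⁻¹
  (2) T·m² = Wb·m⁻²·m² = kg·m²·s⁻²·A⁻¹
  (3) V·s = J·C⁻¹·s = kg·m²·s⁻²·A⁻¹
  (4) [kg·s⁻¹] · [m²·s⁻¹] = kg·m²·s⁻²
  (5) [s] · [kg·m²·s⁻³·A⁻¹] = kg·m²·s⁻²·A⁻¹
All reduce to kg·m²·s⁻²·A⁻¹ except (4), which is kg·m²·s⁻².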